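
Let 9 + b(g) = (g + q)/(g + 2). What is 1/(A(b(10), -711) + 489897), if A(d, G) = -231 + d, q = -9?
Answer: 12/5875885 ≈ 2.0422e-6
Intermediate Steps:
b(g) = -9 + (-9 + g)/(2 + g) (b(g) = -9 + (g - 9)/(g + 2) = -9 + (-9 + g)/(2 + g))
1/(A(b(10), -711) + 489897) = 1/((-231 + (-27 - 8*10)/(2 + 10)) + 489897) = 1/((-231 + (-27 - 80)/12) + 489897) = 1/((-231 + (1/12)*(-107)) + 489897) = 1/((-231 - 107/12) + 489897) = 1/(-2879/12 + 489897) = 1/(5875885/12) = 12/5875885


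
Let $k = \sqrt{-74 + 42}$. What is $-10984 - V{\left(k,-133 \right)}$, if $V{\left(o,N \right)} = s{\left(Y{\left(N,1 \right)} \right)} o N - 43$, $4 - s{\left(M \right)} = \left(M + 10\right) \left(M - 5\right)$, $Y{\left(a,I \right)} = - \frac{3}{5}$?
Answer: $-10941 + \frac{753312 i \sqrt{2}}{25} \approx -10941.0 + 42614.0 i$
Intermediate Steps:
$k = 4 i \sqrt{2}$ ($k = \sqrt{-32} = 4 i \sqrt{2} \approx 5.6569 i$)
$Y{\left(a,I \right)} = - \frac{3}{5}$ ($Y{\left(a,I \right)} = \left(-3\right) \frac{1}{5} = - \frac{3}{5}$)
$s{\left(M \right)} = 4 - \left(-5 + M\right) \left(10 + M\right)$ ($s{\left(M \right)} = 4 - \left(M + 10\right) \left(M - 5\right) = 4 - \left(10 + M\right) \left(-5 + M\right) = 4 - \left(-5 + M\right) \left(10 + M\right)$)
$V{\left(o,N \right)} = -43 + \frac{1416 N o}{25}$ ($V{\left(o,N \right)} = \left(54 - \left(- \frac{3}{5}\right)^{2} - -3\right) o N - 43 = \left(54 - \frac{9}{25} + 3\right) o N - 43 = \frac{1416 o}{25} N - 43 = \frac{1416 N o}{25} - 43 = -43 + \frac{1416 N o}{25}$)
$-10984 - V{\left(k,-133 \right)} = -10984 - \left(-43 + \frac{1416}{25} \left(-133\right) 4 i \sqrt{2}\right) = -10984 - \left(-43 - \frac{753312 i \sqrt{2}}{25}\right) = -10984 + \left(43 + \frac{753312 i \sqrt{2}}{25}\right) = -10941 + \frac{753312 i \sqrt{2}}{25}$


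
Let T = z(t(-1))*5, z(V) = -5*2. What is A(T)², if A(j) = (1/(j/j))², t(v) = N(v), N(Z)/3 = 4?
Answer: 1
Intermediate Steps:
N(Z) = 12 (N(Z) = 3*4 = 12)
t(v) = 12
z(V) = -10
T = -50 (T = -10*5 = -50)
A(j) = 1 (A(j) = (1/1)² = 1² = 1)
A(T)² = 1² = 1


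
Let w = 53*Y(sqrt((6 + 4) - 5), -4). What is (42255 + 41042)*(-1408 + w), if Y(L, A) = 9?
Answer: -77549507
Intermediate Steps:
w = 477 (w = 53*9 = 477)
(42255 + 41042)*(-1408 + w) = (42255 + 41042)*(-1408 + 477) = 83297*(-931) = -77549507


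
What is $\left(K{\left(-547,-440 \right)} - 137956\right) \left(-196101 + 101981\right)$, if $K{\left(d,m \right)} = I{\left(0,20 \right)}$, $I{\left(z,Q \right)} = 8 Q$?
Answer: $12969359520$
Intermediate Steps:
$K{\left(d,m \right)} = 160$ ($K{\left(d,m \right)} = 8 \cdot 20 = 160$)
$\left(K{\left(-547,-440 \right)} - 137956\right) \left(-196101 + 101981\right) = \left(160 - 137956\right) \left(-196101 + 101981\right) = \left(-137796\right) \left(-94120\right) = 12969359520$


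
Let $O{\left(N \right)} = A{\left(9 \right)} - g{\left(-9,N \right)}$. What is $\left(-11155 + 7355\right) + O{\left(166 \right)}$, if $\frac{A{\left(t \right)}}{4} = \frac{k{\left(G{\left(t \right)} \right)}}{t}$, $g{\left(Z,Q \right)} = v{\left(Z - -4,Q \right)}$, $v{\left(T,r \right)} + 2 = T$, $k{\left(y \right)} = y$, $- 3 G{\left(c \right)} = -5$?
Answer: $- \frac{102391}{27} \approx -3792.3$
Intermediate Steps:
$G{\left(c \right)} = \frac{5}{3}$ ($G{\left(c \right)} = \left(- \frac{1}{3}\right) \left(-5\right) = \frac{5}{3}$)
$v{\left(T,r \right)} = -2 + T$
$g{\left(Z,Q \right)} = 2 + Z$ ($g{\left(Z,Q \right)} = -2 + \left(Z - -4\right) = -2 + \left(Z + 4\right) = -2 + \left(4 + Z\right) = 2 + Z$)
$A{\left(t \right)} = \frac{20}{3 t}$ ($A{\left(t \right)} = 4 \frac{5}{3 t} = \frac{20}{3 t}$)
$O{\left(N \right)} = \frac{209}{27}$ ($O{\left(N \right)} = \frac{20}{3 \cdot 9} - \left(2 - 9\right) = \frac{20}{3} \cdot \frac{1}{9} - -7 = \frac{20}{27} + 7 = \frac{209}{27}$)
$\left(-11155 + 7355\right) + O{\left(166 \right)} = \left(-11155 + 7355\right) + \frac{209}{27} = -3800 + \frac{209}{27} = - \frac{102391}{27}$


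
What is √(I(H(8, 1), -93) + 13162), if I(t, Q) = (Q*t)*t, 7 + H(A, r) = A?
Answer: √13069 ≈ 114.32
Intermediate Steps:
H(A, r) = -7 + A
I(t, Q) = Q*t²
√(I(H(8, 1), -93) + 13162) = √(-93*(-7 + 8)² + 13162) = √(-93*1² + 13162) = √(-93*1 + 13162) = √(-93 + 13162) = √13069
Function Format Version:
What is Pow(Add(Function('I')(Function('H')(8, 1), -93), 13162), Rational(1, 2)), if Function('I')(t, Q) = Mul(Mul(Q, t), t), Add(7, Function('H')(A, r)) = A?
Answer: Pow(13069, Rational(1, 2)) ≈ 114.32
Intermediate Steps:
Function('H')(A, r) = Add(-7, A)
Function('I')(t, Q) = Mul(Q, Pow(t, 2))
Pow(Add(Function('I')(Function('H')(8, 1), -93), 13162), Rational(1, 2)) = Pow(Add(Mul(-93, Pow(Add(-7, 8), 2)), 13162), Rational(1, 2)) = Pow(Add(Mul(-93, Pow(1, 2)), 13162), Rational(1, 2)) = Pow(Add(Mul(-93, 1), 13162), Rational(1, 2)) = Pow(Add(-93, 13162), Rational(1, 2)) = Pow(13069, Rational(1, 2))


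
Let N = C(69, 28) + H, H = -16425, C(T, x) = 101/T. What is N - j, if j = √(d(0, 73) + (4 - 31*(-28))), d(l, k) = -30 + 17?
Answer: -1133224/69 - √859 ≈ -16453.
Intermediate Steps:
d(l, k) = -13
j = √859 (j = √(-13 + (4 - 31*(-28))) = √(-13 + (4 + 868)) = √(-13 + 872) = √859 ≈ 29.309)
N = -1133224/69 (N = 101/69 - 16425 = -1133224/69 ≈ -16424.)
N - j = -1133224/69 - √859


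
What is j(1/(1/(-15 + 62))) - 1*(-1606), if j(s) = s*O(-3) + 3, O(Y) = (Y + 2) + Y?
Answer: 1421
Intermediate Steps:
O(Y) = 2 + 2*Y (O(Y) = (2 + Y) + Y = 2 + 2*Y)
j(s) = 3 - 4*s (j(s) = s*(2 + 2*(-3)) + 3 = s*(2 - 6) + 3 = s*(-4) + 3 = -4*s + 3 = 3 - 4*s)
j(1/(1/(-15 + 62))) - 1*(-1606) = (3 - 4/(1/(-15 + 62))) - 1*(-1606) = (3 - 4/(1/47)) + 1606 = (3 - 4/1/47) + 1606 = (3 - 4*47) + 1606 = (3 - 188) + 1606 = -185 + 1606 = 1421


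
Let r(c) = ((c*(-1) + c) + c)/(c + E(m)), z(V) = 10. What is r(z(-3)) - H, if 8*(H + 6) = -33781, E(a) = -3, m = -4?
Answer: 236883/56 ≈ 4230.1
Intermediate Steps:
H = -33829/8 (H = -6 + (1/8)*(-33781) = -6 - 33781/8 = -33829/8 ≈ -4228.6)
r(c) = c/(-3 + c) (r(c) = ((c*(-1) + c) + c)/(c - 3) = ((-c + c) + c)/(-3 + c) = (0 + c)/(-3 + c) = c/(-3 + c))
r(z(-3)) - H = 10/(-3 + 10) - 1*(-33829/8) = 10/7 + 33829/8 = 236883/56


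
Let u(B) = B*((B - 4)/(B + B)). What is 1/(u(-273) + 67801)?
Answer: 2/135325 ≈ 1.4779e-5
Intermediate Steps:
u(B) = -2 + B/2 (u(B) = B*((-4 + B)/((2*B))) = B*((-4 + B)*(1/(2*B))) = B*((-4 + B)/(2*B)) = -2 + B/2)
1/(u(-273) + 67801) = 1/((-2 + (½)*(-273)) + 67801) = 1/((-2 - 273/2) + 67801) = 1/(-277/2 + 67801) = 1/(135325/2) = 2/135325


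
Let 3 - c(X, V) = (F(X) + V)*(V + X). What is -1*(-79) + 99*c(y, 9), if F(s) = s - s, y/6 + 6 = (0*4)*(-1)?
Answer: 24433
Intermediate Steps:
y = -36 (y = -36 + 6*((0*4)*(-1)) = -36 + 6*(0*(-1)) = -36 + 6*0 = -36 + 0 = -36)
F(s) = 0
c(X, V) = 3 - V*(V + X) (c(X, V) = 3 - (0 + V)*(V + X) = 3 - V*(V + X))
-1*(-79) + 99*c(y, 9) = -1*(-79) + 99*(3 - 1*9² - 1*9*(-36)) = 79 + 99*(3 - 1*81 + 324) = 79 + 99*(3 - 81 + 324) = 79 + 99*246 = 79 + 24354 = 24433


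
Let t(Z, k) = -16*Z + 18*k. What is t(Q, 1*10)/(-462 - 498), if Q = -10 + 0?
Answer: -17/48 ≈ -0.35417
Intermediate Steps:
Q = -10
t(Q, 1*10)/(-462 - 498) = (-16*(-10) + 18*(1*10))/(-462 - 498) = (160 + 18*10)/(-960) = (160 + 180)*(-1/960) = 340*(-1/960) = -17/48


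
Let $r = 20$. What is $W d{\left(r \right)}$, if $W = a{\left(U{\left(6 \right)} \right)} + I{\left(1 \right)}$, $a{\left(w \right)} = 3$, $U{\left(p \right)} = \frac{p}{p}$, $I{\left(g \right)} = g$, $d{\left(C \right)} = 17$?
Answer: $68$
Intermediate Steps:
$U{\left(p \right)} = 1$
$W = 4$ ($W = 3 + 1 = 4$)
$W d{\left(r \right)} = 4 \cdot 17 = 68$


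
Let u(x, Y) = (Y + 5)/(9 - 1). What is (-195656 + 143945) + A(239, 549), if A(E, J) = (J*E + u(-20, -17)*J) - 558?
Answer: 156237/2 ≈ 78119.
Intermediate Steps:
u(x, Y) = 5/8 + Y/8 (u(x, Y) = (5 + Y)/8 = (5 + Y)*(1/8) = 5/8 + Y/8)
A(E, J) = -558 - 3*J/2 + E*J (A(E, J) = (J*E + (5/8 + (1/8)*(-17))*J) - 558 = (E*J + (5/8 - 17/8)*J) - 558 = (E*J - 3*J/2) - 558 = (-3*J/2 + E*J) - 558 = -558 - 3*J/2 + E*J)
(-195656 + 143945) + A(239, 549) = (-195656 + 143945) + (-558 - 3/2*549 + 239*549) = -51711 + (-558 - 1647/2 + 131211) = -51711 + 259659/2 = 156237/2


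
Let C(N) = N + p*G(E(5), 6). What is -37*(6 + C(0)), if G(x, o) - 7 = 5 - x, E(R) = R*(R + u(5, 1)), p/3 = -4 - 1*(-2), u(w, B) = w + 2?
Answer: -10878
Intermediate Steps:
u(w, B) = 2 + w
p = -6 (p = 3*(-4 - 1*(-2)) = 3*(-4 + 2) = 3*(-2) = -6)
E(R) = R*(7 + R) (E(R) = R*(R + (2 + 5)) = R*(R + 7) = R*(7 + R))
G(x, o) = 12 - x (G(x, o) = 7 + (5 - x) = 12 - x)
C(N) = 288 + N (C(N) = N - 6*(12 - 5*(7 + 5)) = N - 6*(12 - 5*12) = N - 6*(12 - 1*60) = N - 6*(12 - 60) = N - 6*(-48) = N + 288 = 288 + N)
-37*(6 + C(0)) = -37*(6 + (288 + 0)) = -37*(6 + 288) = -37*294 = -10878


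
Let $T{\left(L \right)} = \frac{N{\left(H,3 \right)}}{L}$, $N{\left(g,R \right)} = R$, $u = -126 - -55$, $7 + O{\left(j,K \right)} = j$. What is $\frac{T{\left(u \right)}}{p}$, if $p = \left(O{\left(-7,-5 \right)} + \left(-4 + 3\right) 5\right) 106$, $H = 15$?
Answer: $\frac{3}{142994} \approx 2.098 \cdot 10^{-5}$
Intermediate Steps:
$O{\left(j,K \right)} = -7 + j$
$u = -71$ ($u = -126 + 55 = -71$)
$p = -2014$ ($p = \left(\left(-7 - 7\right) + \left(-4 + 3\right) 5\right) 106 = \left(-14 - 5\right) 106 = \left(-19\right) 106 = -2014$)
$T{\left(L \right)} = \frac{3}{L}$
$\frac{T{\left(u \right)}}{p} = \frac{3 \frac{1}{-71}}{-2014} = 3 \left(- \frac{1}{71}\right) \left(- \frac{1}{2014}\right) = \left(- \frac{3}{71}\right) \left(- \frac{1}{2014}\right) = \frac{3}{142994}$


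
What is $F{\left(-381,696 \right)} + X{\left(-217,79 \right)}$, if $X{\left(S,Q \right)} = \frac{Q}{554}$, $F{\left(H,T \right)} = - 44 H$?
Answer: $\frac{9287335}{554} \approx 16764.0$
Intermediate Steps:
$X{\left(S,Q \right)} = \frac{Q}{554}$ ($X{\left(S,Q \right)} = Q \frac{1}{554} = \frac{Q}{554}$)
$F{\left(-381,696 \right)} + X{\left(-217,79 \right)} = \left(-44\right) \left(-381\right) + \frac{1}{554} \cdot 79 = 16764 + \frac{79}{554} = \frac{9287335}{554}$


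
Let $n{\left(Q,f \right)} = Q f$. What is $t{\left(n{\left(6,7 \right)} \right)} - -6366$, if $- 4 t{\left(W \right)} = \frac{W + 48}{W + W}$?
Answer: $\frac{356481}{56} \approx 6365.7$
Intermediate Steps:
$t{\left(W \right)} = - \frac{48 + W}{8 W}$ ($t{\left(W \right)} = - \frac{\left(W + 48\right) \frac{1}{W + W}}{4} = - \frac{\left(48 + W\right) \frac{1}{2 W}}{4} = - \frac{\frac{1}{2} \frac{1}{W} \left(48 + W\right)}{4} = - \frac{48 + W}{8 W}$)
$t{\left(n{\left(6,7 \right)} \right)} - -6366 = \frac{-48 - 6 \cdot 7}{8 \cdot 6 \cdot 7} - -6366 = \frac{-48 - 42}{8 \cdot 42} + 6366 = \frac{1}{8} \cdot \frac{1}{42} \left(-48 - 42\right) + 6366 = \frac{1}{8} \cdot \frac{1}{42} \left(-90\right) + 6366 = - \frac{15}{56} + 6366 = \frac{356481}{56}$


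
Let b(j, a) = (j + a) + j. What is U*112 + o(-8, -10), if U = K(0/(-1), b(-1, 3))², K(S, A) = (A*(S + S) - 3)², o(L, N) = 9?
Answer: 9081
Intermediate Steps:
b(j, a) = a + 2*j (b(j, a) = (a + j) + j = a + 2*j)
K(S, A) = (-3 + 2*A*S)² (K(S, A) = (A*(2*S) - 3)² = (2*A*S - 3)² = (-3 + 2*A*S)²)
U = 81 (U = ((-3 + 2*(3 + 2*(-1))*(0/(-1)))²)² = ((-3 + 2*(3 - 2)*(0*(-1)))²)² = ((-3 + 2*1*0)²)² = ((-3 + 0)²)² = ((-3)²)² = 9² = 81)
U*112 + o(-8, -10) = 81*112 + 9 = 9072 + 9 = 9081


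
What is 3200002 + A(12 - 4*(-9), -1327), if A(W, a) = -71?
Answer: 3199931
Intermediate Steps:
3200002 + A(12 - 4*(-9), -1327) = 3200002 - 71 = 3199931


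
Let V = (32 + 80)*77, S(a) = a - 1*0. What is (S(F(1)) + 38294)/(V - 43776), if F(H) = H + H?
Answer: -4787/4394 ≈ -1.0894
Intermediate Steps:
F(H) = 2*H
S(a) = a (S(a) = a + 0 = a)
V = 8624 (V = 112*77 = 8624)
(S(F(1)) + 38294)/(V - 43776) = (2*1 + 38294)/(8624 - 43776) = (2 + 38294)/(-35152) = 38296*(-1/35152) = -4787/4394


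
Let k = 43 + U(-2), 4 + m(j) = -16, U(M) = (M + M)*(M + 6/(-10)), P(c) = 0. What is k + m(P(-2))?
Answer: 167/5 ≈ 33.400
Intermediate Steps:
U(M) = 2*M*(-⅗ + M) (U(M) = (2*M)*(M + 6*(-⅒)) = (2*M)*(M - ⅗) = (2*M)*(-⅗ + M) = 2*M*(-⅗ + M))
m(j) = -20 (m(j) = -4 - 16 = -20)
k = 267/5 (k = 43 + (⅖)*(-2)*(-3 + 5*(-2)) = 43 + (⅖)*(-2)*(-3 - 10) = 43 + (⅖)*(-2)*(-13) = 43 + 52/5 = 267/5 ≈ 53.400)
k + m(P(-2)) = 267/5 - 20 = 167/5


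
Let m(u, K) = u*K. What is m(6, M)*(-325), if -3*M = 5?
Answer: 3250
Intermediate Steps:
M = -5/3 (M = -1/3*5 = -5/3 ≈ -1.6667)
m(u, K) = K*u
m(6, M)*(-325) = -5/3*6*(-325) = -10*(-325) = 3250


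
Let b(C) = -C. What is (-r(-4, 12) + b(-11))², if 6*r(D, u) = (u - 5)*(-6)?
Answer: 324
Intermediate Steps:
r(D, u) = 5 - u (r(D, u) = ((u - 5)*(-6))/6 = ((-5 + u)*(-6))/6 = (30 - 6*u)/6 = 5 - u)
(-r(-4, 12) + b(-11))² = (-(5 - 1*12) - 1*(-11))² = (-(5 - 12) + 11)² = (-1*(-7) + 11)² = (7 + 11)² = 18² = 324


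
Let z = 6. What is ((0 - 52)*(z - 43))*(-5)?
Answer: -9620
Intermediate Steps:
((0 - 52)*(z - 43))*(-5) = ((0 - 52)*(6 - 43))*(-5) = -52*(-37)*(-5) = 1924*(-5) = -9620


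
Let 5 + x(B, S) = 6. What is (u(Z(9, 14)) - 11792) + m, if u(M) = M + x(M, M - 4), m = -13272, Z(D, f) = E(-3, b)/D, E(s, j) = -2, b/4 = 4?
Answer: -225569/9 ≈ -25063.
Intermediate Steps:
b = 16 (b = 4*4 = 16)
x(B, S) = 1 (x(B, S) = -5 + 6 = 1)
Z(D, f) = -2/D
u(M) = 1 + M (u(M) = M + 1 = 1 + M)
(u(Z(9, 14)) - 11792) + m = ((1 - 2/9) - 11792) - 13272 = (7/9 - 11792) - 13272 = -106121/9 - 13272 = -225569/9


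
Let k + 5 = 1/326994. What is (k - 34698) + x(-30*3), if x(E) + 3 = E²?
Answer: -8700002363/326994 ≈ -26606.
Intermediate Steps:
x(E) = -3 + E²
k = -1634969/326994 (k = -5 + 1/326994 = -1634969/326994 ≈ -5.0000)
(k - 34698) + x(-30*3) = (-1634969/326994 - 34698) + (-3 + (-30*3)²) = -11347672781/326994 + (-3 + (-90)²) = -11347672781/326994 + (-3 + 8100) = -11347672781/326994 + 8097 = -8700002363/326994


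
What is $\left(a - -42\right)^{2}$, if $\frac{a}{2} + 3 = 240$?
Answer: $266256$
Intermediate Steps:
$a = 474$ ($a = -6 + 2 \cdot 240 = -6 + 480 = 474$)
$\left(a - -42\right)^{2} = \left(474 - -42\right)^{2} = \left(474 + 42\right)^{2} = 516^{2} = 266256$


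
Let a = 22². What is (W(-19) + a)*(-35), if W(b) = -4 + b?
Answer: -16135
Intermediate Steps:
a = 484
(W(-19) + a)*(-35) = ((-4 - 19) + 484)*(-35) = (-23 + 484)*(-35) = 461*(-35) = -16135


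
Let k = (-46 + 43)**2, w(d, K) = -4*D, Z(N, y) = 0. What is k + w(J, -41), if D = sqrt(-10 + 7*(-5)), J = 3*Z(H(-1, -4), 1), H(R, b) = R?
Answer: 9 - 12*I*sqrt(5) ≈ 9.0 - 26.833*I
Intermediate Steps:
J = 0 (J = 3*0 = 0)
D = 3*I*sqrt(5) (D = sqrt(-10 - 35) = sqrt(-45) = 3*I*sqrt(5) ≈ 6.7082*I)
w(d, K) = -12*I*sqrt(5)
k = 9 (k = (-3)**2 = 9)
k + w(J, -41) = 9 - 12*I*sqrt(5)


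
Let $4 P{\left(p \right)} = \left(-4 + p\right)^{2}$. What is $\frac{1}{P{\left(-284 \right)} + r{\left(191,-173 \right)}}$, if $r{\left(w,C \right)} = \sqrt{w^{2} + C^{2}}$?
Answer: $\frac{10368}{214957643} - \frac{\sqrt{66410}}{429915286} \approx 4.7633 \cdot 10^{-5}$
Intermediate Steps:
$P{\left(p \right)} = \frac{\left(-4 + p\right)^{2}}{4}$
$r{\left(w,C \right)} = \sqrt{C^{2} + w^{2}}$
$\frac{1}{P{\left(-284 \right)} + r{\left(191,-173 \right)}} = \frac{1}{\frac{\left(-4 - 284\right)^{2}}{4} + \sqrt{\left(-173\right)^{2} + 191^{2}}} = \frac{1}{\frac{\left(-288\right)^{2}}{4} + \sqrt{29929 + 36481}} = \frac{1}{\frac{1}{4} \cdot 82944 + \sqrt{66410}} = \frac{1}{20736 + \sqrt{66410}}$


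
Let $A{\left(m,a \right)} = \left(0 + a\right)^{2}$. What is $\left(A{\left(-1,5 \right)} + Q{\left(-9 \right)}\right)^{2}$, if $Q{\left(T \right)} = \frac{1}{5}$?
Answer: $\frac{15876}{25} \approx 635.04$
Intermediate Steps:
$A{\left(m,a \right)} = a^{2}$
$Q{\left(T \right)} = \frac{1}{5}$
$\left(A{\left(-1,5 \right)} + Q{\left(-9 \right)}\right)^{2} = \left(5^{2} + \frac{1}{5}\right)^{2} = \left(25 + \frac{1}{5}\right)^{2} = \left(\frac{126}{5}\right)^{2} = \frac{15876}{25}$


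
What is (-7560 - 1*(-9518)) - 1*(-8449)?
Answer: 10407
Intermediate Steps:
(-7560 - 1*(-9518)) - 1*(-8449) = (-7560 + 9518) + 8449 = 1958 + 8449 = 10407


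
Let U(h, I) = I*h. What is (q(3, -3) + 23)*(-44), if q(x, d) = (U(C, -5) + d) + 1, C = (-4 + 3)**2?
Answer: -704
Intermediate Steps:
C = 1 (C = (-1)**2 = 1)
q(x, d) = -4 + d (q(x, d) = (-5*1 + d) + 1 = (-5 + d) + 1 = -4 + d)
(q(3, -3) + 23)*(-44) = ((-4 - 3) + 23)*(-44) = (-7 + 23)*(-44) = 16*(-44) = -704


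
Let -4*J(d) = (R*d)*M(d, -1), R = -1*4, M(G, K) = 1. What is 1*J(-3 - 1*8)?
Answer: -11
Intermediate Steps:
R = -4
J(d) = d (J(d) = -(-4*d)/4 = -(-1)*d = d)
1*J(-3 - 1*8) = 1*(-3 - 1*8) = 1*(-3 - 8) = 1*(-11) = -11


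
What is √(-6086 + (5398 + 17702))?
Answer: √17014 ≈ 130.44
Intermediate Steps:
√(-6086 + (5398 + 17702)) = √(-6086 + 23100) = √17014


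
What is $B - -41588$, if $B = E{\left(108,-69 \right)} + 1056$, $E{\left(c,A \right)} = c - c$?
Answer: $42644$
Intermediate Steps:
$E{\left(c,A \right)} = 0$
$B = 1056$ ($B = 0 + 1056 = 1056$)
$B - -41588 = 1056 - -41588 = 1056 + 41588 = 42644$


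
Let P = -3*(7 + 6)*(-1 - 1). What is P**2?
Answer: 6084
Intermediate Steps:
P = 78 (P = -39*(-2) = -3*(-26) = 78)
P**2 = 78**2 = 6084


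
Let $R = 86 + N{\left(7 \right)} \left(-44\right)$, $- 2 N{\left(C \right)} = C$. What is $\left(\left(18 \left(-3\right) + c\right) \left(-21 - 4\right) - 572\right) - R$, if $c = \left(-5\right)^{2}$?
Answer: $-87$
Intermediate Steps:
$N{\left(C \right)} = - \frac{C}{2}$
$c = 25$
$R = 240$ ($R = 86 + \left(- \frac{1}{2}\right) 7 \left(-44\right) = 86 - -154 = 86 + 154 = 240$)
$\left(\left(18 \left(-3\right) + c\right) \left(-21 - 4\right) - 572\right) - R = \left(\left(18 \left(-3\right) + 25\right) \left(-21 - 4\right) - 572\right) - 240 = \left(\left(-54 + 25\right) \left(-25\right) - 572\right) - 240 = \left(\left(-29\right) \left(-25\right) - 572\right) - 240 = \left(725 - 572\right) - 240 = 153 - 240 = -87$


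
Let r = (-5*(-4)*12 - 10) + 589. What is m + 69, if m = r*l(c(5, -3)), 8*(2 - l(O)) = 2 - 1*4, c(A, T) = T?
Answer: 7647/4 ≈ 1911.8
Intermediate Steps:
l(O) = 9/4 (l(O) = 2 - (2 - 1*4)/8 = 2 - (2 - 4)/8 = 2 - ⅛*(-2) = 2 + ¼ = 9/4)
r = 819 (r = (20*12 - 10) + 589 = (240 - 10) + 589 = 230 + 589 = 819)
m = 7371/4 (m = 819*(9/4) = 7371/4 ≈ 1842.8)
m + 69 = 7371/4 + 69 = 7647/4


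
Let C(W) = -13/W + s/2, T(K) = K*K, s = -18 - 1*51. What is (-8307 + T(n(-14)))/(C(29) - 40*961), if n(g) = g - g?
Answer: 160602/743849 ≈ 0.21591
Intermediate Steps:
s = -69 (s = -18 - 51 = -69)
n(g) = 0
T(K) = K**2
C(W) = -69/2 - 13/W (C(W) = -13/W - 69/2 = -69/2 - 13/W)
(-8307 + T(n(-14)))/(C(29) - 40*961) = (-8307 + 0**2)/((-69/2 - 13/29) - 40*961) = (-8307 + 0)/((-69/2 - 13*1/29) - 38440) = -8307/((-69/2 - 13/29) - 38440) = -8307/(-2027/58 - 38440) = -8307/(-2231547/58) = -8307*(-58/2231547) = 160602/743849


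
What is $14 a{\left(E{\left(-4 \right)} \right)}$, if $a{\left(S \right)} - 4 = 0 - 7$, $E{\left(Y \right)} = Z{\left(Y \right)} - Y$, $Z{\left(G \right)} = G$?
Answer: $-42$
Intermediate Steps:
$E{\left(Y \right)} = 0$ ($E{\left(Y \right)} = Y - Y = 0$)
$a{\left(S \right)} = -3$ ($a{\left(S \right)} = 4 + \left(0 - 7\right) = 4 - 7 = -3$)
$14 a{\left(E{\left(-4 \right)} \right)} = 14 \left(-3\right) = -42$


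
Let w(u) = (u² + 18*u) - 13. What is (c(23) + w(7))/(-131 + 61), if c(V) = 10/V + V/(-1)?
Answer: -3207/1610 ≈ -1.9919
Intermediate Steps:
c(V) = -V + 10/V (c(V) = 10/V + V*(-1) = 10/V - V = -V + 10/V)
w(u) = -13 + u² + 18*u
(c(23) + w(7))/(-131 + 61) = ((-1*23 + 10/23) + (-13 + 7² + 18*7))/(-131 + 61) = ((-23 + 10*(1/23)) + (-13 + 49 + 126))/(-70) = ((-23 + 10/23) + 162)*(-1/70) = (-519/23 + 162)*(-1/70) = (3207/23)*(-1/70) = -3207/1610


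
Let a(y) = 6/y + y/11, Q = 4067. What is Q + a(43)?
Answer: 1925606/473 ≈ 4071.0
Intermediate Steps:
a(y) = 6/y + y/11 (a(y) = 6/y + y*(1/11) = 6/y + y/11)
Q + a(43) = 4067 + (6/43 + (1/11)*43) = 4067 + (6*(1/43) + 43/11) = 4067 + (6/43 + 43/11) = 4067 + 1915/473 = 1925606/473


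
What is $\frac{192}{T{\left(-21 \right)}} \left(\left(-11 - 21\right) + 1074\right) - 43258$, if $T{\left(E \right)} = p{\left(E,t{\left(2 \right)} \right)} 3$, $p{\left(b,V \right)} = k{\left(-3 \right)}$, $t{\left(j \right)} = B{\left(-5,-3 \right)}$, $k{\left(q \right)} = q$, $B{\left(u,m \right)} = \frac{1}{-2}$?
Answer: $- \frac{196462}{3} \approx -65487.0$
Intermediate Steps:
$B{\left(u,m \right)} = - \frac{1}{2}$
$t{\left(j \right)} = - \frac{1}{2}$
$p{\left(b,V \right)} = -3$
$T{\left(E \right)} = -9$ ($T{\left(E \right)} = \left(-3\right) 3 = -9$)
$\frac{192}{T{\left(-21 \right)}} \left(\left(-11 - 21\right) + 1074\right) - 43258 = \frac{192}{-9} \left(\left(-11 - 21\right) + 1074\right) - 43258 = 192 \left(- \frac{1}{9}\right) \left(\left(-11 - 21\right) + 1074\right) - 43258 = - \frac{64 \left(-32 + 1074\right)}{3} - 43258 = \left(- \frac{64}{3}\right) 1042 - 43258 = - \frac{66688}{3} - 43258 = - \frac{196462}{3}$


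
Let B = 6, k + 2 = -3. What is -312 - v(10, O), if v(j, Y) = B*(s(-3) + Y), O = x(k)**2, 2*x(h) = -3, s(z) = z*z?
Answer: -759/2 ≈ -379.50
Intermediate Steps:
s(z) = z**2
k = -5 (k = -2 - 3 = -5)
x(h) = -3/2 (x(h) = (1/2)*(-3) = -3/2)
O = 9/4 (O = (-3/2)**2 = 9/4 ≈ 2.2500)
v(j, Y) = 54 + 6*Y (v(j, Y) = 6*((-3)**2 + Y) = 6*(9 + Y) = 54 + 6*Y)
-312 - v(10, O) = -312 - (54 + 6*(9/4)) = -312 - (54 + 27/2) = -312 - 1*135/2 = -312 - 135/2 = -759/2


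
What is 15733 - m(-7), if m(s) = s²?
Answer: 15684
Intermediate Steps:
15733 - m(-7) = 15733 - 1*(-7)² = 15733 - 1*49 = 15733 - 49 = 15684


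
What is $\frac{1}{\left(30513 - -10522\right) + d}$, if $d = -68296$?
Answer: $- \frac{1}{27261} \approx -3.6682 \cdot 10^{-5}$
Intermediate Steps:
$\frac{1}{\left(30513 - -10522\right) + d} = \frac{1}{\left(30513 - -10522\right) - 68296} = \frac{1}{\left(30513 + 10522\right) - 68296} = \frac{1}{41035 - 68296} = \frac{1}{-27261} = - \frac{1}{27261}$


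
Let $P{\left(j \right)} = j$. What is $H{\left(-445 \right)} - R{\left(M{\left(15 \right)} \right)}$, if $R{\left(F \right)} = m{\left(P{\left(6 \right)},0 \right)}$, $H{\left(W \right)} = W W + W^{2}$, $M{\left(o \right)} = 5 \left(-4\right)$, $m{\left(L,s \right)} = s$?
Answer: $396050$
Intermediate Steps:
$M{\left(o \right)} = -20$
$H{\left(W \right)} = 2 W^{2}$ ($H{\left(W \right)} = W^{2} + W^{2} = 2 W^{2}$)
$R{\left(F \right)} = 0$
$H{\left(-445 \right)} - R{\left(M{\left(15 \right)} \right)} = 2 \left(-445\right)^{2} - 0 = 2 \cdot 198025 + 0 = 396050 + 0 = 396050$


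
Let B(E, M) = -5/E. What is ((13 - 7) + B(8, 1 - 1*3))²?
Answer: 1849/64 ≈ 28.891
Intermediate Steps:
((13 - 7) + B(8, 1 - 1*3))² = ((13 - 7) - 5/8)² = (6 - 5*⅛)² = (6 - 5/8)² = (43/8)² = 1849/64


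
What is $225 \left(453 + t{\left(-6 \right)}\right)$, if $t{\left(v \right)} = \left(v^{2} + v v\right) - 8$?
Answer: $116325$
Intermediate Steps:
$t{\left(v \right)} = -8 + 2 v^{2}$ ($t{\left(v \right)} = \left(v^{2} + v^{2}\right) - 8 = 2 v^{2} - 8 = -8 + 2 v^{2}$)
$225 \left(453 + t{\left(-6 \right)}\right) = 225 \left(453 - \left(8 - 2 \left(-6\right)^{2}\right)\right) = 225 \left(453 + \left(-8 + 2 \cdot 36\right)\right) = 225 \left(453 + \left(-8 + 72\right)\right) = 225 \left(453 + 64\right) = 225 \cdot 517 = 116325$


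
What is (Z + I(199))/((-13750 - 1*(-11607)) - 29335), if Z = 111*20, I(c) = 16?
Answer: -1118/15739 ≈ -0.071034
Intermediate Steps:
Z = 2220
(Z + I(199))/((-13750 - 1*(-11607)) - 29335) = (2220 + 16)/((-13750 - 1*(-11607)) - 29335) = 2236/((-13750 + 11607) - 29335) = 2236/(-2143 - 29335) = 2236/(-31478) = 2236*(-1/31478) = -1118/15739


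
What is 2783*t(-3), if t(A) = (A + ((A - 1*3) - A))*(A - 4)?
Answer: 116886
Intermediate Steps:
t(A) = (-4 + A)*(-3 + A) (t(A) = (A + ((A - 3) - A))*(-4 + A) = (A + ((-3 + A) - A))*(-4 + A) = (A - 3)*(-4 + A) = (-3 + A)*(-4 + A) = (-4 + A)*(-3 + A))
2783*t(-3) = 2783*(12 + (-3)² - 7*(-3)) = 2783*(12 + 9 + 21) = 2783*42 = 116886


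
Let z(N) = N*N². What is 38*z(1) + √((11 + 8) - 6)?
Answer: 38 + √13 ≈ 41.606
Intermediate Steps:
z(N) = N³
38*z(1) + √((11 + 8) - 6) = 38*1³ + √((11 + 8) - 6) = 38*1 + √(19 - 6) = 38 + √13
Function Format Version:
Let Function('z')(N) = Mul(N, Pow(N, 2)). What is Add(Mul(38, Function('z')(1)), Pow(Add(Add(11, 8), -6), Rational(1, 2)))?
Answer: Add(38, Pow(13, Rational(1, 2))) ≈ 41.606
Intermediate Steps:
Function('z')(N) = Pow(N, 3)
Add(Mul(38, Function('z')(1)), Pow(Add(Add(11, 8), -6), Rational(1, 2))) = Add(Mul(38, Pow(1, 3)), Pow(Add(Add(11, 8), -6), Rational(1, 2))) = Add(Mul(38, 1), Pow(Add(19, -6), Rational(1, 2))) = Add(38, Pow(13, Rational(1, 2)))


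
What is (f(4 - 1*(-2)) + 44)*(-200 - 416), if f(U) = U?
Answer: -30800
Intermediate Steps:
(f(4 - 1*(-2)) + 44)*(-200 - 416) = ((4 - 1*(-2)) + 44)*(-200 - 416) = ((4 + 2) + 44)*(-616) = (6 + 44)*(-616) = 50*(-616) = -30800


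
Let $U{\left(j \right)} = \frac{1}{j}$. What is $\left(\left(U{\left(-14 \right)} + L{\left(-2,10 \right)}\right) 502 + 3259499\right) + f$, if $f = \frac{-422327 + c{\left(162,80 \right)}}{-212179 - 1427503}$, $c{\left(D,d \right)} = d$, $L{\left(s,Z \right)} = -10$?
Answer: $\frac{37353765845293}{11477774} \approx 3.2544 \cdot 10^{6}$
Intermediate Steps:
$f = \frac{422247}{1639682}$ ($f = \frac{-422327 + 80}{-212179 - 1427503} = - \frac{422247}{-1639682} = \left(-422247\right) \left(- \frac{1}{1639682}\right) = \frac{422247}{1639682} \approx 0.25752$)
$\left(\left(U{\left(-14 \right)} + L{\left(-2,10 \right)}\right) 502 + 3259499\right) + f = \left(\left(\frac{1}{-14} - 10\right) 502 + 3259499\right) + \frac{422247}{1639682} = \left(\left(- \frac{1}{14} - 10\right) 502 + 3259499\right) + \frac{422247}{1639682} = \left(\left(- \frac{141}{14}\right) 502 + 3259499\right) + \frac{422247}{1639682} = \left(- \frac{35391}{7} + 3259499\right) + \frac{422247}{1639682} = \frac{22781102}{7} + \frac{422247}{1639682} = \frac{37353765845293}{11477774}$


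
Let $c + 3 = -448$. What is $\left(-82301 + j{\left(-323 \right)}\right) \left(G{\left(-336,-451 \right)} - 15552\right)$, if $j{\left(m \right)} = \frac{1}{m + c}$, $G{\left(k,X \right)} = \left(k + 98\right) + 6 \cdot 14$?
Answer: $\frac{500243756675}{387} \approx 1.2926 \cdot 10^{9}$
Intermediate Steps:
$G{\left(k,X \right)} = 182 + k$ ($G{\left(k,X \right)} = \left(98 + k\right) + 84 = 182 + k$)
$c = -451$ ($c = -3 - 448 = -451$)
$j{\left(m \right)} = \frac{1}{-451 + m}$ ($j{\left(m \right)} = \frac{1}{m - 451} = \frac{1}{-451 + m}$)
$\left(-82301 + j{\left(-323 \right)}\right) \left(G{\left(-336,-451 \right)} - 15552\right) = \left(-82301 + \frac{1}{-451 - 323}\right) \left(\left(182 - 336\right) - 15552\right) = \left(-82301 + \frac{1}{-774}\right) \left(-154 - 15552\right) = \left(-82301 - \frac{1}{774}\right) \left(-15706\right) = \left(- \frac{63700975}{774}\right) \left(-15706\right) = \frac{500243756675}{387}$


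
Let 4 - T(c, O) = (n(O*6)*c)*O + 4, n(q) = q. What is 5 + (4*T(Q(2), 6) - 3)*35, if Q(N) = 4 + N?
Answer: -181540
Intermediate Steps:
T(c, O) = -6*c*O² (T(c, O) = 4 - (((O*6)*c)*O + 4) = 4 - (((6*O)*c)*O + 4) = 4 - ((6*O*c)*O + 4) = 4 - (6*c*O² + 4) = 4 - (4 + 6*c*O²) = 4 + (-4 - 6*c*O²) = -6*c*O²)
5 + (4*T(Q(2), 6) - 3)*35 = 5 + (4*(-6*(4 + 2)*6²) - 3)*35 = 5 + (4*(-6*6*36) - 3)*35 = 5 + (4*(-1296) - 3)*35 = 5 + (-5184 - 3)*35 = 5 - 5187*35 = 5 - 181545 = -181540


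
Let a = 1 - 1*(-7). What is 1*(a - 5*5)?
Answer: -17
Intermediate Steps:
a = 8 (a = 1 + 7 = 8)
1*(a - 5*5) = 1*(8 - 5*5) = 1*(8 - 25) = 1*(-17) = -17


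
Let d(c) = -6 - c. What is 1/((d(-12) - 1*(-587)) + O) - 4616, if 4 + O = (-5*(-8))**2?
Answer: -10104423/2189 ≈ -4616.0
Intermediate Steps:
O = 1596 (O = -4 + (-5*(-8))**2 = -4 + 40**2 = -4 + 1600 = 1596)
1/((d(-12) - 1*(-587)) + O) - 4616 = 1/(((-6 - 1*(-12)) - 1*(-587)) + 1596) - 4616 = 1/(((-6 + 12) + 587) + 1596) - 4616 = 1/((6 + 587) + 1596) - 4616 = 1/(593 + 1596) - 4616 = 1/2189 - 4616 = -10104423/2189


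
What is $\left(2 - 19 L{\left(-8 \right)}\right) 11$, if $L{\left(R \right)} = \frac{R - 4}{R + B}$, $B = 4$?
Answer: $-605$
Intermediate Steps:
$L{\left(R \right)} = \frac{-4 + R}{4 + R}$ ($L{\left(R \right)} = \frac{R - 4}{R + 4} = \frac{-4 + R}{4 + R}$)
$\left(2 - 19 L{\left(-8 \right)}\right) 11 = \left(2 - 19 \frac{-4 - 8}{4 - 8}\right) 11 = \left(2 - 19 \frac{1}{-4} \left(-12\right)\right) 11 = \left(2 - 19 \left(\left(- \frac{1}{4}\right) \left(-12\right)\right)\right) 11 = \left(2 - 57\right) 11 = \left(-55\right) 11 = -605$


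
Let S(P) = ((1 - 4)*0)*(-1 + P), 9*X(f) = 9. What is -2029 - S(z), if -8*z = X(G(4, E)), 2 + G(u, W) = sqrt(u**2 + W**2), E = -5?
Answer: -2029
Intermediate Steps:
G(u, W) = -2 + sqrt(W**2 + u**2) (G(u, W) = -2 + sqrt(u**2 + W**2) = -2 + sqrt(W**2 + u**2))
X(f) = 1 (X(f) = (1/9)*9 = 1)
z = -1/8 (z = -1/8*1 = -1/8 ≈ -0.12500)
S(P) = 0 (S(P) = (-3*0)*(-1 + P) = 0*(-1 + P) = 0)
-2029 - S(z) = -2029 - 1*0 = -2029 + 0 = -2029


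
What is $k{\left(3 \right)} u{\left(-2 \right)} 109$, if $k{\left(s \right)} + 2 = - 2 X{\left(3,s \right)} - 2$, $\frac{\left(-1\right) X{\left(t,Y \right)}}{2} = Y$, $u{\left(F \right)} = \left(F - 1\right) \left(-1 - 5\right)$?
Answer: $15696$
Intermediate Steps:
$u{\left(F \right)} = 6 - 6 F$ ($u{\left(F \right)} = \left(-1 + F\right) \left(-6\right) = 6 - 6 F$)
$X{\left(t,Y \right)} = - 2 Y$
$k{\left(s \right)} = -4 + 4 s$ ($k{\left(s \right)} = -2 - \left(2 + 2 \left(- 2 s\right)\right) = -2 + \left(4 s - 2\right) = -2 + \left(-2 + 4 s\right) = -4 + 4 s$)
$k{\left(3 \right)} u{\left(-2 \right)} 109 = \left(-4 + 4 \cdot 3\right) \left(6 - -12\right) 109 = \left(-4 + 12\right) \left(6 + 12\right) 109 = 8 \cdot 18 \cdot 109 = 144 \cdot 109 = 15696$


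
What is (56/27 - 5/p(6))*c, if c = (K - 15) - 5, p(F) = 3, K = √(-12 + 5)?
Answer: -220/27 + 11*I*√7/27 ≈ -8.1481 + 1.0779*I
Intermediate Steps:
K = I*√7 (K = √(-7) = I*√7 ≈ 2.6458*I)
c = -20 + I*√7 (c = (I*√7 - 15) - 5 = (-15 + I*√7) - 5 = -20 + I*√7 ≈ -20.0 + 2.6458*I)
(56/27 - 5/p(6))*c = (56/27 - 5/3)*(-20 + I*√7) = 11*(-20 + I*√7)/27 = -220/27 + 11*I*√7/27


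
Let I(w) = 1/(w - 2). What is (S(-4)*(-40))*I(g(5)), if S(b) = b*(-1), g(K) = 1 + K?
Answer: -40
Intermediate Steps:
S(b) = -b
I(w) = 1/(-2 + w)
(S(-4)*(-40))*I(g(5)) = (-1*(-4)*(-40))/(-2 + (1 + 5)) = (4*(-40))/(-2 + 6) = -160/4 = -160*¼ = -40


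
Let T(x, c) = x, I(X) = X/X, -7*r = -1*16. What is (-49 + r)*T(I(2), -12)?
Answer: -327/7 ≈ -46.714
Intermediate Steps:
r = 16/7 (r = -(-1)*16/7 = -⅐*(-16) = 16/7 ≈ 2.2857)
I(X) = 1
(-49 + r)*T(I(2), -12) = (-49 + 16/7)*1 = -327/7*1 = -327/7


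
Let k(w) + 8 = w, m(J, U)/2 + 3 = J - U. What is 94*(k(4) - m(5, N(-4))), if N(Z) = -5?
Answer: -1692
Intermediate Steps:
m(J, U) = -6 - 2*U + 2*J (m(J, U) = -6 + 2*(J - U) = -6 + (-2*U + 2*J) = -6 - 2*U + 2*J)
k(w) = -8 + w
94*(k(4) - m(5, N(-4))) = 94*((-8 + 4) - (-6 - 2*(-5) + 2*5)) = 94*(-4 - (-6 + 10 + 10)) = 94*(-4 - 1*14) = 94*(-4 - 14) = 94*(-18) = -1692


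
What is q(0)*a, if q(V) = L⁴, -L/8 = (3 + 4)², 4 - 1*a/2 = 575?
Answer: -26965617631232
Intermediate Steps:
a = -1142 (a = 8 - 2*575 = 8 - 1150 = -1142)
L = -392 (L = -8*(3 + 4)² = -8*7² = -8*49 = -392)
q(V) = 23612624896 (q(V) = (-392)⁴ = 23612624896)
q(0)*a = 23612624896*(-1142) = -26965617631232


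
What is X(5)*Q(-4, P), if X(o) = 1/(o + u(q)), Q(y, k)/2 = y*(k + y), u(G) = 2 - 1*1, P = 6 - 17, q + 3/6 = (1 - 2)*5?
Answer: 20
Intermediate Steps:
q = -11/2 (q = -1/2 + (1 - 2)*5 = -1/2 - 1*5 = -1/2 - 5 = -11/2 ≈ -5.5000)
P = -11
u(G) = 1 (u(G) = 2 - 1 = 1)
Q(y, k) = 2*y*(k + y) (Q(y, k) = 2*(y*(k + y)) = 2*y*(k + y))
X(o) = 1/(1 + o) (X(o) = 1/(o + 1) = 1/(1 + o))
X(5)*Q(-4, P) = (2*(-4)*(-11 - 4))/(1 + 5) = (2*(-4)*(-15))/6 = (1/6)*120 = 20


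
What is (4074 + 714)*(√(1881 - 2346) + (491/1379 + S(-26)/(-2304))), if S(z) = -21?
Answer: 22044237/12608 + 4788*I*√465 ≈ 1748.4 + 1.0325e+5*I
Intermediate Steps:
(4074 + 714)*(√(1881 - 2346) + (491/1379 + S(-26)/(-2304))) = (4074 + 714)*(√(1881 - 2346) + (491/1379 - 21/(-2304))) = 4788*(√(-465) + (491*(1/1379) - 21*(-1/2304))) = 4788*(I*√465 + (491/1379 + 7/768)) = 4788*(I*√465 + 386741/1059072) = 4788*(386741/1059072 + I*√465) = 22044237/12608 + 4788*I*√465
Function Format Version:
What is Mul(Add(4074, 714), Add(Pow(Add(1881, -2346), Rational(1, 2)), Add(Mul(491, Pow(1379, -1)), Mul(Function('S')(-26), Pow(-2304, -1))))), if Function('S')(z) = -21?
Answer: Add(Rational(22044237, 12608), Mul(4788, I, Pow(465, Rational(1, 2)))) ≈ Add(1748.4, Mul(1.0325e+5, I))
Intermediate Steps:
Mul(Add(4074, 714), Add(Pow(Add(1881, -2346), Rational(1, 2)), Add(Mul(491, Pow(1379, -1)), Mul(Function('S')(-26), Pow(-2304, -1))))) = Mul(Add(4074, 714), Add(Pow(Add(1881, -2346), Rational(1, 2)), Add(Mul(491, Pow(1379, -1)), Mul(-21, Pow(-2304, -1))))) = Mul(4788, Add(Pow(-465, Rational(1, 2)), Add(Mul(491, Rational(1, 1379)), Mul(-21, Rational(-1, 2304))))) = Mul(4788, Add(Mul(I, Pow(465, Rational(1, 2))), Add(Rational(491, 1379), Rational(7, 768)))) = Mul(4788, Add(Mul(I, Pow(465, Rational(1, 2))), Rational(386741, 1059072))) = Mul(4788, Add(Rational(386741, 1059072), Mul(I, Pow(465, Rational(1, 2))))) = Add(Rational(22044237, 12608), Mul(4788, I, Pow(465, Rational(1, 2))))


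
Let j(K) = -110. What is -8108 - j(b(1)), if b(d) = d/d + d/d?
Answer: -7998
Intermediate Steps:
b(d) = 2 (b(d) = 1 + 1 = 2)
-8108 - j(b(1)) = -8108 - 1*(-110) = -8108 + 110 = -7998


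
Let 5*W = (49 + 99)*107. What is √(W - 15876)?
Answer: 26*I*√470/5 ≈ 112.73*I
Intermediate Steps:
W = 15836/5 (W = ((49 + 99)*107)/5 = (148*107)/5 = (⅕)*15836 = 15836/5 ≈ 3167.2)
√(W - 15876) = √(15836/5 - 15876) = √(-63544/5) = 26*I*√470/5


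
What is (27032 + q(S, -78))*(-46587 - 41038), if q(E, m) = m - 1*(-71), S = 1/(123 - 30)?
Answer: -2368065625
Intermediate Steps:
S = 1/93 ≈ 0.010753
q(E, m) = 71 + m (q(E, m) = m + 71 = 71 + m)
(27032 + q(S, -78))*(-46587 - 41038) = (27032 + (71 - 78))*(-46587 - 41038) = (27032 - 7)*(-87625) = 27025*(-87625) = -2368065625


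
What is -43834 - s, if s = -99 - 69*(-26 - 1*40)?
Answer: -48289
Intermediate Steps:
s = 4455 (s = -99 - 69*(-26 - 40) = -99 - 69*(-66) = -99 + 4554 = 4455)
-43834 - s = -43834 - 1*4455 = -43834 - 4455 = -48289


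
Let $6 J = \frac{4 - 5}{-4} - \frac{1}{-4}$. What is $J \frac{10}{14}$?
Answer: $\frac{5}{84} \approx 0.059524$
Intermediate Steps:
$J = \frac{1}{12}$ ($J = \frac{\frac{4 - 5}{-4} - \frac{1}{-4}}{6} = \frac{\left(4 - 5\right) \left(- \frac{1}{4}\right) - - \frac{1}{4}}{6} = \frac{\left(-1\right) \left(- \frac{1}{4}\right) + \frac{1}{4}}{6} = \frac{\frac{1}{4} + \frac{1}{4}}{6} = \frac{1}{6} \cdot \frac{1}{2} = \frac{1}{12} \approx 0.083333$)
$J \frac{10}{14} = \frac{10 \cdot \frac{1}{14}}{12} = \frac{1}{12} \cdot \frac{5}{7} = \frac{5}{84}$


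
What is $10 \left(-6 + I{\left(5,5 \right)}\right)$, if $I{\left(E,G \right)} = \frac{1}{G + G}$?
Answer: $-59$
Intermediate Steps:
$I{\left(E,G \right)} = \frac{1}{2 G}$
$10 \left(-6 + I{\left(5,5 \right)}\right) = 10 \left(-6 + \frac{1}{2 \cdot 5}\right) = 10 \left(-6 + \frac{1}{2} \cdot \frac{1}{5}\right) = 10 \left(-6 + \frac{1}{10}\right) = 10 \left(- \frac{59}{10}\right) = -59$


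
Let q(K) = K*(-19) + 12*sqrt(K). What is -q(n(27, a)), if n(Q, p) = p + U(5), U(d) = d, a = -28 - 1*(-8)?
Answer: -285 - 12*I*sqrt(15) ≈ -285.0 - 46.476*I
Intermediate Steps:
a = -20 (a = -28 + 8 = -20)
n(Q, p) = 5 + p (n(Q, p) = p + 5 = 5 + p)
q(K) = -19*K + 12*sqrt(K)
-q(n(27, a)) = -(-19*(5 - 20) + 12*sqrt(5 - 20)) = -(-19*(-15) + 12*sqrt(-15)) = -(285 + 12*(I*sqrt(15))) = -(285 + 12*I*sqrt(15)) = -285 - 12*I*sqrt(15)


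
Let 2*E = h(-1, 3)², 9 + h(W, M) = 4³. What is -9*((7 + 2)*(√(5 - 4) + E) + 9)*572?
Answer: -70169814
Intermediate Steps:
h(W, M) = 55 (h(W, M) = -9 + 4³ = -9 + 64 = 55)
E = 3025/2 (E = (½)*55² = (½)*3025 = 3025/2 ≈ 1512.5)
-9*((7 + 2)*(√(5 - 4) + E) + 9)*572 = -9*((7 + 2)*(√(5 - 4) + 3025/2) + 9)*572 = -9*(9*(√1 + 3025/2) + 9)*572 = -9*(9*(1 + 3025/2) + 9)*572 = -9*(9*(3027/2) + 9)*572 = -9*(27243/2 + 9)*572 = -9*27261/2*572 = -245349/2*572 = -70169814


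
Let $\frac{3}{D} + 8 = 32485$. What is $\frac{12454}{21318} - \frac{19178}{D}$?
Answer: $- \frac{2212964391791}{10659} \approx -2.0761 \cdot 10^{8}$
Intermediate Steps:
$D = \frac{3}{32477}$ ($D = \frac{3}{-8 + 32485} = \frac{3}{32477} \approx 9.2373 \cdot 10^{-5}$)
$\frac{12454}{21318} - \frac{19178}{D} = \frac{12454}{21318} - \frac{19178}{\frac{3}{32477}} = 12454 \cdot \frac{1}{21318} - \frac{622843906}{3} = \frac{6227}{10659} - \frac{622843906}{3} = - \frac{2212964391791}{10659}$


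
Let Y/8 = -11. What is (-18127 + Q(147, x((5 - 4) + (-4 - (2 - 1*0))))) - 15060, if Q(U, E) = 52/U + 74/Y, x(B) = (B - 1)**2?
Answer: -214656667/6468 ≈ -33188.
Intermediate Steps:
Y = -88 (Y = 8*(-11) = -88)
x(B) = (-1 + B)**2
Q(U, E) = -37/44 + 52/U (Q(U, E) = 52/U + 74/(-88) = 52/U + 74*(-1/88) = 52/U - 37/44 = -37/44 + 52/U)
(-18127 + Q(147, x((5 - 4) + (-4 - (2 - 1*0))))) - 15060 = (-18127 + (-37/44 + 52/147)) - 15060 = (-18127 - 3151/6468) - 15060 = -117248587/6468 - 15060 = -214656667/6468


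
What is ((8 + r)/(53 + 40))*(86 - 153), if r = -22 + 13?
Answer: 67/93 ≈ 0.72043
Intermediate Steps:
r = -9
((8 + r)/(53 + 40))*(86 - 153) = ((8 - 9)/(53 + 40))*(86 - 153) = -1/93*(-67) = 67/93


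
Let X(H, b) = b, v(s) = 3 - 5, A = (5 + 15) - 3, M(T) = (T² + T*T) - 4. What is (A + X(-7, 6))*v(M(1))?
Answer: -46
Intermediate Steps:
M(T) = -4 + 2*T² (M(T) = (T² + T²) - 4 = 2*T² - 4 = -4 + 2*T²)
A = 17 (A = 20 - 3 = 17)
v(s) = -2
(A + X(-7, 6))*v(M(1)) = (17 + 6)*(-2) = 23*(-2) = -46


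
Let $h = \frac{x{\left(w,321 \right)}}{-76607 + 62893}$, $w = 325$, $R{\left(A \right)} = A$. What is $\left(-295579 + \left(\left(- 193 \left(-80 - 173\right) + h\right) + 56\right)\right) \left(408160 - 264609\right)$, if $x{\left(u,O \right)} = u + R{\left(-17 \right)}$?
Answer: $- \frac{242828131498512}{6857} \approx -3.5413 \cdot 10^{10}$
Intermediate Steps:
$x{\left(u,O \right)} = -17 + u$ ($x{\left(u,O \right)} = u - 17 = -17 + u$)
$h = - \frac{154}{6857}$ ($h = \frac{-17 + 325}{-76607 + 62893} = \frac{308}{-13714} = 308 \left(- \frac{1}{13714}\right) = - \frac{154}{6857} \approx -0.022459$)
$\left(-295579 + \left(\left(- 193 \left(-80 - 173\right) + h\right) + 56\right)\right) \left(408160 - 264609\right) = \left(-295579 - \left(- \frac{383838}{6857} + 193 \left(-80 - 173\right)\right)\right) \left(408160 - 264609\right) = \left(-295579 + \left(\left(\left(-193\right) \left(-253\right) - \frac{154}{6857}\right) + 56\right)\right) 143551 = \left(-295579 + \left(\left(48829 - \frac{154}{6857}\right) + 56\right)\right) 143551 = \left(-295579 + \left(\frac{334820299}{6857} + 56\right)\right) 143551 = \left(-295579 + \frac{335204291}{6857}\right) 143551 = \left(- \frac{1691580912}{6857}\right) 143551 = - \frac{242828131498512}{6857}$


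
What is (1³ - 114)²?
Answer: 12769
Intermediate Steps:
(1³ - 114)² = (1 - 114)² = (-113)² = 12769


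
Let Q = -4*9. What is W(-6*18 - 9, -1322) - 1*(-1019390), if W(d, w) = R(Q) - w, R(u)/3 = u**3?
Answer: 880744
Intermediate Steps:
Q = -36
R(u) = 3*u**3
W(d, w) = -139968 - w (W(d, w) = 3*(-36)**3 - w = 3*(-46656) - w = -139968 - w)
W(-6*18 - 9, -1322) - 1*(-1019390) = (-139968 - 1*(-1322)) - 1*(-1019390) = (-139968 + 1322) + 1019390 = -138646 + 1019390 = 880744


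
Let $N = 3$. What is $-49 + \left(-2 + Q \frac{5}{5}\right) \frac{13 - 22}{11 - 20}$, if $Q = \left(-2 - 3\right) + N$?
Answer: $-53$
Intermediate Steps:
$Q = -2$ ($Q = \left(-2 - 3\right) + 3 = -5 + 3 = -2$)
$-49 + \left(-2 + Q \frac{5}{5}\right) \frac{13 - 22}{11 - 20} = -49 + \left(-2 - 2 \cdot \frac{5}{5}\right) \frac{13 - 22}{11 - 20} = -49 + \left(-2 - 2 \cdot 5 \cdot \frac{1}{5}\right) \left(- \frac{9}{-9}\right) = -49 + \left(-2 - 2\right) \left(\left(-9\right) \left(- \frac{1}{9}\right)\right) = -49 + \left(-2 - 2\right) 1 = -49 - 4 = -53$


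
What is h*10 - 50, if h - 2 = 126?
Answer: 1230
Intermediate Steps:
h = 128 (h = 2 + 126 = 128)
h*10 - 50 = 128*10 - 50 = 1280 - 50 = 1230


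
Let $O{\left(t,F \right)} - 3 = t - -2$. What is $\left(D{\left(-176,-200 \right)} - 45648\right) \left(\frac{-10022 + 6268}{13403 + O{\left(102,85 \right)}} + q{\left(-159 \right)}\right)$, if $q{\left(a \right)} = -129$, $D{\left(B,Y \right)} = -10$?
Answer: $\frac{39871852976}{6755} \approx 5.9026 \cdot 10^{6}$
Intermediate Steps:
$O{\left(t,F \right)} = 5 + t$ ($O{\left(t,F \right)} = 3 + \left(t - -2\right) = 3 + \left(t + 2\right) = 3 + \left(2 + t\right) = 5 + t$)
$\left(D{\left(-176,-200 \right)} - 45648\right) \left(\frac{-10022 + 6268}{13403 + O{\left(102,85 \right)}} + q{\left(-159 \right)}\right) = \left(-10 - 45648\right) \left(\frac{-10022 + 6268}{13403 + \left(5 + 102\right)} - 129\right) = \left(-10 - 45648\right) \left(- \frac{3754}{13403 + 107} - 129\right) = - 45658 \left(- \frac{3754}{13510} - 129\right) = - 45658 \left(\left(-3754\right) \frac{1}{13510} - 129\right) = - 45658 \left(- \frac{1877}{6755} - 129\right) = \left(-45658\right) \left(- \frac{873272}{6755}\right) = \frac{39871852976}{6755}$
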